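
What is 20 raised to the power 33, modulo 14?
6

Repeated squaring. Binary of 33 = 100001.
20^1 ≡ 6 (mod 14); 20^2 ≡ 8 (mod 14); 20^4 ≡ 8 (mod 14); 20^8 ≡ 8 (mod 14); 20^16 ≡ 8 (mod 14); 20^32 ≡ 8 (mod 14)
20^33 = 20^1 × 20^32 ≡ 6 (mod 14)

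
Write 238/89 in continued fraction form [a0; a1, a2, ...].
[2; 1, 2, 14, 2]

Euclidean algorithm steps:
238 = 2 × 89 + 60
89 = 1 × 60 + 29
60 = 2 × 29 + 2
29 = 14 × 2 + 1
2 = 2 × 1 + 0
Continued fraction: [2; 1, 2, 14, 2]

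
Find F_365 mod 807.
266

Matrix identity: Q^n = [[F_(n+1), F_n], [F_n, F_(n-1)]] with Q = [[1,1],[1,0]].
n = 365 = 101101101₂. Square-and-multiply, entries mod 807:
Q^1 = [[1,1],[1,0]]
Q^2 = (Q^1)² = [[2,1],[1,1]]
Q^5 = (Q^2)²·Q = [[8,5],[5,3]]
Q^11 = (Q^5)²·Q = [[144,89],[89,55]]
Q^22 = (Q^11)² = [[412,764],[764,455]]
Q^45 = (Q^22)²·Q = [[350,509],[509,648]]
Q^91 = (Q^45)²·Q = [[249,677],[677,379]]
Q^182 = (Q^91)² = [[622,674],[674,755]]
Q^365 = (Q^182)²·Q = [[314,266],[266,48]]
F_365 mod 807 = Q^365[0][1] = 266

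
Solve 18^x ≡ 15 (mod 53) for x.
36

Baby-step giant-step with step n = ⌈√53⌉ = 8.
Baby steps 18^j mod 53 (j:value) for j=0..7: 0:1, 1:18, 2:6, 3:2, 4:36, 5:12, 6:4, 7:19.
Giant-step multiplier: 18^(-8) ≡ 18^(52-8) = 18^44 ≡ 42 (mod 53).
Giant steps γ_i = 15·42^i mod 53: γ_0=15, γ_1=47, γ_2=13, γ_3=16, γ_4=36 (in table at j=4).
x = i·n + j = 4·8 + 4 = 36.
Check: 18^36 ≡ 15 (mod 53).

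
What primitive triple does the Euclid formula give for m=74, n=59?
(1995, 8732, 8957)

Euclid's formula: a = m² - n², b = 2mn, c = m² + n²
m = 74, n = 59
a = 74² - 59² = 5476 - 3481 = 1995
b = 2 × 74 × 59 = 8732
c = 74² + 59² = 5476 + 3481 = 8957
Verification: 1995² + 8732² = 3980025 + 76247824 = 80227849 = 8957² ✓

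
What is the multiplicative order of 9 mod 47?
23

47 is prime, so ord(9) divides φ(47) = 46.
Divisors of 46: 1, 2, 23, 46.
Repeated squaring: 9^1 ≡ 9, 9^2 ≡ 34, 9^4 ≡ 28, 9^8 ≡ 32, 9^16 ≡ 37, 9^32 ≡ 6 (mod 47).
Test 9^d mod 47 for each divisor d in increasing order:
9^1 ≡ 9
9^2 ≡ 34
9^23 = 9^16·9^4·9^2·9^1 ≡ 1  ← first divisor giving 1
The order is 23.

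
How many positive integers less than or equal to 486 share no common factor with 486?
162

486 = 2 × 3^5
φ(n) = n × ∏(1 - 1/p) for each prime p dividing n
φ(486) = 486 × (1 - 1/2) × (1 - 1/3) = 162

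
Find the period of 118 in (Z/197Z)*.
196

197 is prime, so ord(118) divides φ(197) = 196.
Divisors of 196: 1, 2, 4, 7, 14, 28, 49, 98, 196.
Repeated squaring: 118^1 ≡ 118, 118^2 ≡ 134, 118^4 ≡ 29, 118^8 ≡ 53, 118^16 ≡ 51, 118^32 ≡ 40, 118^64 ≡ 24, 118^128 ≡ 182 (mod 197).
Test 118^d mod 197 for each divisor d in increasing order:
118^1 ≡ 118
118^2 ≡ 134
118^4 ≡ 29
118^7 = 118^4·118^2·118^1 ≡ 129
118^14 = 118^8·118^4·118^2 ≡ 93
118^28 = 118^16·118^8·118^4 ≡ 178
118^49 = 118^32·118^16·118^1 ≡ 183
118^98 = 118^64·118^32·118^2 ≡ 196
118^196 = 118^128·118^64·118^4 ≡ 1  ← first divisor giving 1
The order is 196.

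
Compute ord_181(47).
180

181 is prime, so ord(47) divides φ(181) = 180.
Divisors of 180: 1, 2, 3, 4, 5, 6, 9, 10, 12, 15, 18, 20, 30, 36, 45, 60, 90, 180.
Repeated squaring: 47^1 ≡ 47, 47^2 ≡ 37, 47^4 ≡ 102, 47^8 ≡ 87, 47^16 ≡ 148, 47^32 ≡ 3, 47^64 ≡ 9, 47^128 ≡ 81 (mod 181).
Test 47^d mod 181 for each divisor d in increasing order:
47^1 ≡ 47
47^2 ≡ 37
47^3 = 47^2·47^1 ≡ 110
47^4 ≡ 102
47^5 = 47^4·47^1 ≡ 88
47^6 = 47^4·47^2 ≡ 154
47^9 = 47^8·47^1 ≡ 107
47^10 = 47^8·47^2 ≡ 142
47^12 = 47^8·47^4 ≡ 5
47^15 = 47^8·47^4·47^2·47^1 ≡ 7
47^18 = 47^16·47^2 ≡ 46
47^20 = 47^16·47^4 ≡ 73
47^30 = 47^16·47^8·47^4·47^2 ≡ 49
47^36 = 47^32·47^4 ≡ 125
47^45 = 47^32·47^8·47^4·47^1 ≡ 162
47^60 = 47^32·47^16·47^8·47^4 ≡ 48
47^90 = 47^64·47^16·47^8·47^2 ≡ 180
47^180 = 47^128·47^32·47^16·47^4 ≡ 1  ← first divisor giving 1
The order is 180.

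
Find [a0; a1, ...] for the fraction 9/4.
[2; 4]

Euclidean algorithm steps:
9 = 2 × 4 + 1
4 = 4 × 1 + 0
Continued fraction: [2; 4]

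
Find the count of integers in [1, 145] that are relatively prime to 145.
112

145 = 5 × 29
φ(n) = n × ∏(1 - 1/p) for each prime p dividing n
φ(145) = 145 × (1 - 1/5) × (1 - 1/29) = 112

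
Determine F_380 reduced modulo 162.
69

Matrix identity: Q^n = [[F_(n+1), F_n], [F_n, F_(n-1)]] with Q = [[1,1],[1,0]].
n = 380 = 101111100₂. Square-and-multiply, entries mod 162:
Q^1 = [[1,1],[1,0]]
Q^2 = (Q^1)² = [[2,1],[1,1]]
Q^5 = (Q^2)²·Q = [[8,5],[5,3]]
Q^11 = (Q^5)²·Q = [[144,89],[89,55]]
Q^23 = (Q^11)²·Q = [[36,145],[145,53]]
Q^47 = (Q^23)²·Q = [[72,127],[127,107]]
Q^95 = (Q^47)²·Q = [[144,91],[91,53]]
Q^190 = (Q^95)² = [[19,107],[107,74]]
Q^380 = (Q^190)² = [[146,69],[69,77]]
F_380 mod 162 = Q^380[0][1] = 69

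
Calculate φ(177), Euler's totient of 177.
116

177 = 3 × 59
φ(n) = n × ∏(1 - 1/p) for each prime p dividing n
φ(177) = 177 × (1 - 1/3) × (1 - 1/59) = 116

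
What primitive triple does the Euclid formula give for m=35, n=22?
(741, 1540, 1709)

Euclid's formula: a = m² - n², b = 2mn, c = m² + n²
m = 35, n = 22
a = 35² - 22² = 1225 - 484 = 741
b = 2 × 35 × 22 = 1540
c = 35² + 22² = 1225 + 484 = 1709
Verification: 741² + 1540² = 549081 + 2371600 = 2920681 = 1709² ✓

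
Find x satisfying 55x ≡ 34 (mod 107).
x ≡ 94 (mod 107)

gcd(55, 107) = 1, which divides 34, so solutions exist.
Find 55^(-1) mod 107 by the extended Euclidean algorithm:
107 = 1 × 55 + 52  ⟹  52 = (1)·107 + (-1)·55
55 = 1 × 52 + 3  ⟹  3 = (-1)·107 + (2)·55
52 = 17 × 3 + 1  ⟹  1 = (18)·107 + (-35)·55
So (-35)·55 ≡ 1 (mod 107), i.e. 55^(-1) ≡ -35 ≡ 72 (mod 107).
x ≡ 72 × 34 = 2448 ≡ 94 (mod 107).
Check: 55 × 94 = 5170 ≡ 34 (mod 107).
Unique solution: x ≡ 94 (mod 107)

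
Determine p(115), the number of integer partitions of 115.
1064144451

p(n) counts ways to write n as a sum of positive integers (order ignored).
Euler's pentagonal recurrence: p(k) = p(k-1) + p(k-2) - p(k-5) - p(k-7) + p(k-12) + p(k-15) - ... (offsets j(3j∓1)/2, signs ++--, p(0)=1, p(<0)=0).
DP table for k = 0..114: p(0)=1, p(1)=1, p(2)=2, p(3)=3, p(4)=5, p(5)=7, p(6)=11, p(7)=15, p(8)=22, p(9)=30, p(10)=42, p(11)=56, p(12)=77, p(13)=101, p(14)=135, p(15)=176, p(16)=231, p(17)=297, p(18)=385, p(19)=490, p(20)=627, p(21)=792, p(22)=1002, p(23)=1255, p(24)=1575, p(25)=1958, p(26)=2436, p(27)=3010, p(28)=3718, p(29)=4565, p(30)=5604, p(31)=6842, p(32)=8349, p(33)=10143, p(34)=12310, p(35)=14883, p(36)=17977, p(37)=21637, p(38)=26015, p(39)=31185, p(40)=37338, p(41)=44583, p(42)=53174, p(43)=63261, p(44)=75175, p(45)=89134, p(46)=105558, p(47)=124754, p(48)=147273, p(49)=173525, p(50)=204226, p(51)=239943, p(52)=281589, p(53)=329931, p(54)=386155, p(55)=451276, p(56)=526823, p(57)=614154, p(58)=715220, p(59)=831820, p(60)=966467, p(61)=1121505, p(62)=1300156, p(63)=1505499, p(64)=1741630, p(65)=2012558, p(66)=2323520, p(67)=2679689, p(68)=3087735, p(69)=3554345, p(70)=4087968, p(71)=4697205, p(72)=5392783, p(73)=6185689, p(74)=7089500, p(75)=8118264, p(76)=9289091, p(77)=10619863, p(78)=12132164, p(79)=13848650, p(80)=15796476, p(81)=18004327, p(82)=20506255, p(83)=23338469, p(84)=26543660, p(85)=30167357, p(86)=34262962, p(87)=38887673, p(88)=44108109, p(89)=49995925, p(90)=56634173, p(91)=64112359, p(92)=72533807, p(93)=82010177, p(94)=92669720, p(95)=104651419, p(96)=118114304, p(97)=133230930, p(98)=150198136, p(99)=169229875, p(100)=190569292, p(101)=214481126, p(102)=241265379, p(103)=271248950, p(104)=304801365, p(105)=342325709, p(106)=384276336, p(107)=431149389, p(108)=483502844, p(109)=541946240, p(110)=607163746, p(111)=679903203, p(112)=761002156, p(113)=851376628, p(114)=952050665.
Final step: p(115) = p(114) + p(113) - p(110) - p(108) + p(103) + p(100) - p(93) - p(89) + p(80) + p(75) - p(64) - p(58) + p(45) + p(38) - p(23) - p(15)
= 952050665 + 851376628 - 607163746 - 483502844 + 271248950 + 190569292 - 82010177 - 49995925 + 15796476 + 8118264 - 1741630 - 715220 + 89134 + 26015 - 1255 - 176
= 1064144451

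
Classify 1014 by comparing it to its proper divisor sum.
abundant

Proper divisors of 1014: sum = 1 + 2 + 3 + 6 + 13 + 26 + 39 + 78 + 169 + 338 + 507 = 1182
Since 1182 > 1014, 1014 is abundant.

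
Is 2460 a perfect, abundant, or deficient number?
abundant

Proper divisors of 2460: sum = 1 + 2 + 3 + 4 + 5 + 6 + 10 + 12 + ... + 492 + 615 + 820 + 1230 (23 divisors) = 4596
Since 4596 > 2460, 2460 is abundant.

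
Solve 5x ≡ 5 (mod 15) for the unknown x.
x ≡ 1 (mod 3)

gcd(5, 15) = 5, which divides 5, so solutions exist.
Divide through by 5: x ≡ 1 (mod 3).
The coefficient of x is now 1, so x ≡ 1 (mod 3).
Check: 5 × 1 = 5 ≡ 5 (mod 15).
x ≡ 1 (mod 3), giving 5 solutions mod 15.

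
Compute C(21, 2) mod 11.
1

Using Lucas' theorem:
Write n=21 and k=2 in base 11:
n in base 11: [1, 10]
k in base 11: [0, 2]
C(21,2) mod 11 = ∏ C(n_i, k_i) mod 11
Digit binomials (mod 11): C(1,0) = 1; C(10,2) = 45 ≡ 1
Product: 1 × 1 = 1 ≡ 1 (mod 11)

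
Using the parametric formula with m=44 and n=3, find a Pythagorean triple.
(1927, 264, 1945)

Euclid's formula: a = m² - n², b = 2mn, c = m² + n²
m = 44, n = 3
a = 44² - 3² = 1936 - 9 = 1927
b = 2 × 44 × 3 = 264
c = 44² + 3² = 1936 + 9 = 1945
Verification: 1927² + 264² = 3713329 + 69696 = 3783025 = 1945² ✓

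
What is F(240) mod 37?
33

Matrix identity: Q^n = [[F_(n+1), F_n], [F_n, F_(n-1)]] with Q = [[1,1],[1,0]].
n = 240 = 11110000₂. Square-and-multiply, entries mod 37:
Q^1 = [[1,1],[1,0]]
Q^3 = (Q^1)²·Q = [[3,2],[2,1]]
Q^7 = (Q^3)²·Q = [[21,13],[13,8]]
Q^15 = (Q^7)²·Q = [[25,18],[18,7]]
Q^30 = (Q^15)² = [[24,21],[21,3]]
Q^60 = (Q^30)² = [[18,12],[12,6]]
Q^120 = (Q^60)² = [[24,29],[29,32]]
Q^240 = (Q^120)² = [[11,33],[33,15]]
F_240 mod 37 = Q^240[0][1] = 33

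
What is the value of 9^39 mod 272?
121

Repeated squaring. Binary of 39 = 100111.
9^1 ≡ 9 (mod 272); 9^2 ≡ 81 (mod 272); 9^4 ≡ 33 (mod 272); 9^8 ≡ 1 (mod 272); 9^16 ≡ 1 (mod 272); 9^32 ≡ 1 (mod 272)
9^39 = 9^1 × 9^2 × 9^4 × 9^32 ≡ 121 (mod 272)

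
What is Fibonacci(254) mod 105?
62

Matrix identity: Q^n = [[F_(n+1), F_n], [F_n, F_(n-1)]] with Q = [[1,1],[1,0]].
n = 254 = 11111110₂. Square-and-multiply, entries mod 105:
Q^1 = [[1,1],[1,0]]
Q^3 = (Q^1)²·Q = [[3,2],[2,1]]
Q^7 = (Q^3)²·Q = [[21,13],[13,8]]
Q^15 = (Q^7)²·Q = [[42,85],[85,62]]
Q^31 = (Q^15)²·Q = [[84,64],[64,20]]
Q^63 = (Q^31)²·Q = [[63,22],[22,41]]
Q^127 = (Q^63)²·Q = [[21,43],[43,83]]
Q^254 = (Q^127)² = [[85,62],[62,23]]
F_254 mod 105 = Q^254[0][1] = 62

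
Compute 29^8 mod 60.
1

Repeated squaring. Binary of 8 = 1000.
29^1 ≡ 29 (mod 60); 29^2 ≡ 1 (mod 60); 29^4 ≡ 1 (mod 60); 29^8 ≡ 1 (mod 60)
29^8 = 29^8 ≡ 1 (mod 60)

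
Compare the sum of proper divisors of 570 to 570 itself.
abundant

Proper divisors of 570: sum = 1 + 2 + 3 + 5 + 6 + 10 + 15 + 19 + 30 + 38 + 57 + 95 + 114 + 190 + 285 = 870
Since 870 > 570, 570 is abundant.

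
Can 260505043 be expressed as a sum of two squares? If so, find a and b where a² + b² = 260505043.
Not possible

Factorization: 260505043 = 97 × 139^3
By Fermat: n is sum of two squares iff every prime p ≡ 3 (mod 4) appears to even power.
Prime(s) ≡ 3 (mod 4) with odd exponent: [(139, 3)]
Therefore 260505043 cannot be expressed as a² + b².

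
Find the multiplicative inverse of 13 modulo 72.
61

gcd(13, 72) = 1, so the inverse exists.
Extended Euclidean algorithm on (72, 13):
72 = 5 × 13 + 7  ⟹  7 = (1)·72 + (-5)·13
13 = 1 × 7 + 6  ⟹  6 = (-1)·72 + (6)·13
7 = 1 × 6 + 1  ⟹  1 = (2)·72 + (-11)·13
So (-11)·13 ≡ 1 (mod 72), i.e. 13^(-1) ≡ -11 ≡ 61 (mod 72).
Check: 13 × 61 = 793 ≡ 1 (mod 72)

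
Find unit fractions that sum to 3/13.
1/5 + 1/33 + 1/2145

Greedy algorithm:
3/13: ceiling(13/3) = 5, use 1/5
2/65: ceiling(65/2) = 33, use 1/33
1/2145: ceiling(2145/1) = 2145, use 1/2145
Result: 3/13 = 1/5 + 1/33 + 1/2145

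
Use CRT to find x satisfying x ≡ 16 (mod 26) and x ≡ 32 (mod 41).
770

Using Chinese Remainder Theorem:
M = 26 × 41 = 1066
M1 = 41, M2 = 26
y1 = 41^(-1) mod 26 = 7
y2 = 26^(-1) mod 41 = 30
x = (16×41×7 + 32×26×30) mod 1066 = 770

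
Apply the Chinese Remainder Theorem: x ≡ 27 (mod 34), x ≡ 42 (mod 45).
537

Using Chinese Remainder Theorem:
M = 34 × 45 = 1530
M1 = 45, M2 = 34
y1 = 45^(-1) mod 34 = 31
y2 = 34^(-1) mod 45 = 4
x = (27×45×31 + 42×34×4) mod 1530 = 537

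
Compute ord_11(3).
5

11 is prime, so ord(3) divides φ(11) = 10.
Divisors of 10: 1, 2, 5, 10.
Repeated squaring: 3^1 ≡ 3, 3^2 ≡ 9, 3^4 ≡ 4, 3^8 ≡ 5 (mod 11).
Test 3^d mod 11 for each divisor d in increasing order:
3^1 ≡ 3
3^2 ≡ 9
3^5 = 3^4·3^1 ≡ 1  ← first divisor giving 1
The order is 5.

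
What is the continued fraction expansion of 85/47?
[1; 1, 4, 4, 2]

Euclidean algorithm steps:
85 = 1 × 47 + 38
47 = 1 × 38 + 9
38 = 4 × 9 + 2
9 = 4 × 2 + 1
2 = 2 × 1 + 0
Continued fraction: [1; 1, 4, 4, 2]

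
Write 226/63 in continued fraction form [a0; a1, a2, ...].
[3; 1, 1, 2, 2, 1, 3]

Euclidean algorithm steps:
226 = 3 × 63 + 37
63 = 1 × 37 + 26
37 = 1 × 26 + 11
26 = 2 × 11 + 4
11 = 2 × 4 + 3
4 = 1 × 3 + 1
3 = 3 × 1 + 0
Continued fraction: [3; 1, 1, 2, 2, 1, 3]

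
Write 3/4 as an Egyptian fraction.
1/2 + 1/4

Greedy algorithm:
3/4: ceiling(4/3) = 2, use 1/2
1/4: ceiling(4/1) = 4, use 1/4
Result: 3/4 = 1/2 + 1/4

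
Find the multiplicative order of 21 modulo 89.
44

89 is prime, so ord(21) divides φ(89) = 88.
Divisors of 88: 1, 2, 4, 8, 11, 22, 44, 88.
Repeated squaring: 21^1 ≡ 21, 21^2 ≡ 85, 21^4 ≡ 16, 21^8 ≡ 78, 21^16 ≡ 32, 21^32 ≡ 45, 21^64 ≡ 67 (mod 89).
Test 21^d mod 89 for each divisor d in increasing order:
21^1 ≡ 21
21^2 ≡ 85
21^4 ≡ 16
21^8 ≡ 78
21^11 = 21^8·21^2·21^1 ≡ 34
21^22 = 21^16·21^4·21^2 ≡ 88
21^44 = 21^32·21^8·21^4 ≡ 1  ← first divisor giving 1
The order is 44.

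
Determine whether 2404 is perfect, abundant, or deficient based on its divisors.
deficient

Proper divisors of 2404: sum = 1 + 2 + 4 + 601 + 1202 = 1810
Since 1810 < 2404, 2404 is deficient.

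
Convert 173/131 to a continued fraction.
[1; 3, 8, 2, 2]

Euclidean algorithm steps:
173 = 1 × 131 + 42
131 = 3 × 42 + 5
42 = 8 × 5 + 2
5 = 2 × 2 + 1
2 = 2 × 1 + 0
Continued fraction: [1; 3, 8, 2, 2]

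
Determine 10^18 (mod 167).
64

Repeated squaring. Binary of 18 = 10010.
10^1 ≡ 10 (mod 167); 10^2 ≡ 100 (mod 167); 10^4 ≡ 147 (mod 167); 10^8 ≡ 66 (mod 167); 10^16 ≡ 14 (mod 167)
10^18 = 10^2 × 10^16 ≡ 64 (mod 167)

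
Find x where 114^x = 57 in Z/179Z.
96

Baby-step giant-step with step n = ⌈√179⌉ = 14.
Baby steps 114^j mod 179 (j:value) for j=0..13: 0:1, 1:114, 2:108, 3:140, 4:29, 5:84, 6:89, 7:122, 8:125, 9:109, 10:75, 11:137, 12:45, 13:118.
Giant-step multiplier: 114^(-14) ≡ 114^(178-14) = 114^164 ≡ 126 (mod 179).
Giant steps γ_i = 57·126^i mod 179: γ_0=57, γ_1=22, γ_2=87, γ_3=43, γ_4=48, γ_5=141, γ_6=45 (in table at j=12).
x = i·n + j = 6·14 + 12 = 96.
Check: 114^96 ≡ 57 (mod 179).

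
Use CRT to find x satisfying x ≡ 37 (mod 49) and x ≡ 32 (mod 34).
576

Using Chinese Remainder Theorem:
M = 49 × 34 = 1666
M1 = 34, M2 = 49
y1 = 34^(-1) mod 49 = 13
y2 = 49^(-1) mod 34 = 25
x = (37×34×13 + 32×49×25) mod 1666 = 576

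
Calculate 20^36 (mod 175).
50

Repeated squaring. Binary of 36 = 100100.
20^1 ≡ 20 (mod 175); 20^2 ≡ 50 (mod 175); 20^4 ≡ 50 (mod 175); 20^8 ≡ 50 (mod 175); 20^16 ≡ 50 (mod 175); 20^32 ≡ 50 (mod 175)
20^36 = 20^4 × 20^32 ≡ 50 (mod 175)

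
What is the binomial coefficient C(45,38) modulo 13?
0

Using Lucas' theorem:
Write n=45 and k=38 in base 13:
n in base 13: [3, 6]
k in base 13: [2, 12]
C(45,38) mod 13 = ∏ C(n_i, k_i) mod 13
Digit binomials (mod 13): C(3,2) = 3; C(6,12) = 0 (k_i > n_i)
Product: 3 × 0 = 0 ≡ 0 (mod 13)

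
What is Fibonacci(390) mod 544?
264

Matrix identity: Q^n = [[F_(n+1), F_n], [F_n, F_(n-1)]] with Q = [[1,1],[1,0]].
n = 390 = 110000110₂. Square-and-multiply, entries mod 544:
Q^1 = [[1,1],[1,0]]
Q^3 = (Q^1)²·Q = [[3,2],[2,1]]
Q^6 = (Q^3)² = [[13,8],[8,5]]
Q^12 = (Q^6)² = [[233,144],[144,89]]
Q^24 = (Q^12)² = [[497,128],[128,369]]
Q^48 = (Q^24)² = [[97,416],[416,225]]
Q^97 = (Q^48)²·Q = [[353,225],[225,128]]
Q^195 = (Q^97)²·Q = [[35,66],[66,513]]
Q^390 = (Q^195)² = [[141,264],[264,421]]
F_390 mod 544 = Q^390[0][1] = 264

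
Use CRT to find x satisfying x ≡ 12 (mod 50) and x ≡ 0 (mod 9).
162

Using Chinese Remainder Theorem:
M = 50 × 9 = 450
M1 = 9, M2 = 50
y1 = 9^(-1) mod 50 = 39
y2 = 50^(-1) mod 9 = 2
x = (12×9×39 + 0×50×2) mod 450 = 162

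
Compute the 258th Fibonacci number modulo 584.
192

Matrix identity: Q^n = [[F_(n+1), F_n], [F_n, F_(n-1)]] with Q = [[1,1],[1,0]].
n = 258 = 100000010₂. Square-and-multiply, entries mod 584:
Q^1 = [[1,1],[1,0]]
Q^2 = (Q^1)² = [[2,1],[1,1]]
Q^4 = (Q^2)² = [[5,3],[3,2]]
Q^8 = (Q^4)² = [[34,21],[21,13]]
Q^16 = (Q^8)² = [[429,403],[403,26]]
Q^32 = (Q^16)² = [[138,573],[573,149]]
Q^64 = (Q^32)² = [[477,347],[347,130]]
Q^129 = (Q^64)²·Q = [[263,458],[458,389]]
Q^258 = (Q^129)² = [[365,192],[192,173]]
F_258 mod 584 = Q^258[0][1] = 192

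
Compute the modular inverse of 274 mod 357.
43

gcd(274, 357) = 1, so the inverse exists.
Extended Euclidean algorithm on (357, 274):
357 = 1 × 274 + 83  ⟹  83 = (1)·357 + (-1)·274
274 = 3 × 83 + 25  ⟹  25 = (-3)·357 + (4)·274
83 = 3 × 25 + 8  ⟹  8 = (10)·357 + (-13)·274
25 = 3 × 8 + 1  ⟹  1 = (-33)·357 + (43)·274
So (43)·274 ≡ 1 (mod 357), i.e. 274^(-1) ≡ 43 (mod 357).
Check: 274 × 43 = 11782 ≡ 1 (mod 357)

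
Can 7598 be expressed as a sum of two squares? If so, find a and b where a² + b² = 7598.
Not possible

Factorization: 7598 = 2 × 29 × 131
By Fermat: n is sum of two squares iff every prime p ≡ 3 (mod 4) appears to even power.
Prime(s) ≡ 3 (mod 4) with odd exponent: [(131, 1)]
Therefore 7598 cannot be expressed as a² + b².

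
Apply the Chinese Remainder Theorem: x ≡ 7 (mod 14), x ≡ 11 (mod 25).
161

Using Chinese Remainder Theorem:
M = 14 × 25 = 350
M1 = 25, M2 = 14
y1 = 25^(-1) mod 14 = 9
y2 = 14^(-1) mod 25 = 9
x = (7×25×9 + 11×14×9) mod 350 = 161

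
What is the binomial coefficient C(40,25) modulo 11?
6

Using Lucas' theorem:
Write n=40 and k=25 in base 11:
n in base 11: [3, 7]
k in base 11: [2, 3]
C(40,25) mod 11 = ∏ C(n_i, k_i) mod 11
Digit binomials (mod 11): C(3,2) = 3; C(7,3) = 35 ≡ 2
Product: 3 × 2 = 6 ≡ 6 (mod 11)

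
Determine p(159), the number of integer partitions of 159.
97662728555

p(n) counts ways to write n as a sum of positive integers (order ignored).
Euler's pentagonal recurrence: p(k) = p(k-1) + p(k-2) - p(k-5) - p(k-7) + p(k-12) + p(k-15) - ... (offsets j(3j∓1)/2, signs ++--, p(0)=1, p(<0)=0).
DP table for k = 0..158: p(0)=1, p(1)=1, p(2)=2, p(3)=3, p(4)=5, p(5)=7, p(6)=11, p(7)=15, p(8)=22, p(9)=30, p(10)=42, p(11)=56, p(12)=77, p(13)=101, p(14)=135, p(15)=176, p(16)=231, p(17)=297, p(18)=385, p(19)=490, p(20)=627, p(21)=792, p(22)=1002, p(23)=1255, p(24)=1575, p(25)=1958, p(26)=2436, p(27)=3010, p(28)=3718, p(29)=4565, p(30)=5604, p(31)=6842, p(32)=8349, p(33)=10143, p(34)=12310, p(35)=14883, p(36)=17977, p(37)=21637, p(38)=26015, p(39)=31185, p(40)=37338, p(41)=44583, p(42)=53174, p(43)=63261, p(44)=75175, p(45)=89134, p(46)=105558, p(47)=124754, p(48)=147273, p(49)=173525, p(50)=204226, p(51)=239943, p(52)=281589, p(53)=329931, p(54)=386155, p(55)=451276, p(56)=526823, p(57)=614154, p(58)=715220, p(59)=831820, p(60)=966467, p(61)=1121505, p(62)=1300156, p(63)=1505499, p(64)=1741630, p(65)=2012558, p(66)=2323520, p(67)=2679689, p(68)=3087735, p(69)=3554345, p(70)=4087968, p(71)=4697205, p(72)=5392783, p(73)=6185689, p(74)=7089500, p(75)=8118264, p(76)=9289091, p(77)=10619863, p(78)=12132164, p(79)=13848650, p(80)=15796476, p(81)=18004327, p(82)=20506255, p(83)=23338469, p(84)=26543660, p(85)=30167357, p(86)=34262962, p(87)=38887673, p(88)=44108109, p(89)=49995925, p(90)=56634173, p(91)=64112359, p(92)=72533807, p(93)=82010177, p(94)=92669720, p(95)=104651419, p(96)=118114304, p(97)=133230930, p(98)=150198136, p(99)=169229875, p(100)=190569292, p(101)=214481126, p(102)=241265379, p(103)=271248950, p(104)=304801365, p(105)=342325709, p(106)=384276336, p(107)=431149389, p(108)=483502844, p(109)=541946240, p(110)=607163746, p(111)=679903203, p(112)=761002156, p(113)=851376628, p(114)=952050665, p(115)=1064144451, p(116)=1188908248, p(117)=1327710076, p(118)=1482074143, p(119)=1653668665, p(120)=1844349560, p(121)=2056148051, p(122)=2291320912, p(123)=2552338241, p(124)=2841940500, p(125)=3163127352, p(126)=3519222692, p(127)=3913864295, p(128)=4351078600, p(129)=4835271870, p(130)=5371315400, p(131)=5964539504, p(132)=6620830889, p(133)=7346629512, p(134)=8149040695, p(135)=9035836076, p(136)=10015581680, p(137)=11097645016, p(138)=12292341831, p(139)=13610949895, p(140)=15065878135, p(141)=16670689208, p(142)=18440293320, p(143)=20390982757, p(144)=22540654445, p(145)=24908858009, p(146)=27517052599, p(147)=30388671978, p(148)=33549419497, p(149)=37027355200, p(150)=40853235313, p(151)=45060624582, p(152)=49686288421, p(153)=54770336324, p(154)=60356673280, p(155)=66493182097, p(156)=73232243759, p(157)=80630964769, p(158)=88751778802.
Final step: p(159) = p(158) + p(157) - p(154) - p(152) + p(147) + p(144) - p(137) - p(133) + p(124) + p(119) - p(108) - p(102) + p(89) + p(82) - p(67) - p(59) + p(42) + p(33) - p(14) - p(4)
= 88751778802 + 80630964769 - 60356673280 - 49686288421 + 30388671978 + 22540654445 - 11097645016 - 7346629512 + 2841940500 + 1653668665 - 483502844 - 241265379 + 49995925 + 20506255 - 2679689 - 831820 + 53174 + 10143 - 135 - 5
= 97662728555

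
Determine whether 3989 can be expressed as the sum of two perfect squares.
25² + 58² (a=25, b=58)

Factorization: 3989 = 3989
By Fermat: n is sum of two squares iff every prime p ≡ 3 (mod 4) appears to even power.
All primes ≡ 3 (mod 4) appear to even power.
Search a = 0, 1, 2, … for 3989 - a² a perfect square: first hit at a = 25: 3989 - 625 = 3364 = 58².
3989 = 25² + 58² = 625 + 3364 ✓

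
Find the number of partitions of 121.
2056148051

p(n) counts ways to write n as a sum of positive integers (order ignored).
Euler's pentagonal recurrence: p(k) = p(k-1) + p(k-2) - p(k-5) - p(k-7) + p(k-12) + p(k-15) - ... (offsets j(3j∓1)/2, signs ++--, p(0)=1, p(<0)=0).
DP table for k = 0..120: p(0)=1, p(1)=1, p(2)=2, p(3)=3, p(4)=5, p(5)=7, p(6)=11, p(7)=15, p(8)=22, p(9)=30, p(10)=42, p(11)=56, p(12)=77, p(13)=101, p(14)=135, p(15)=176, p(16)=231, p(17)=297, p(18)=385, p(19)=490, p(20)=627, p(21)=792, p(22)=1002, p(23)=1255, p(24)=1575, p(25)=1958, p(26)=2436, p(27)=3010, p(28)=3718, p(29)=4565, p(30)=5604, p(31)=6842, p(32)=8349, p(33)=10143, p(34)=12310, p(35)=14883, p(36)=17977, p(37)=21637, p(38)=26015, p(39)=31185, p(40)=37338, p(41)=44583, p(42)=53174, p(43)=63261, p(44)=75175, p(45)=89134, p(46)=105558, p(47)=124754, p(48)=147273, p(49)=173525, p(50)=204226, p(51)=239943, p(52)=281589, p(53)=329931, p(54)=386155, p(55)=451276, p(56)=526823, p(57)=614154, p(58)=715220, p(59)=831820, p(60)=966467, p(61)=1121505, p(62)=1300156, p(63)=1505499, p(64)=1741630, p(65)=2012558, p(66)=2323520, p(67)=2679689, p(68)=3087735, p(69)=3554345, p(70)=4087968, p(71)=4697205, p(72)=5392783, p(73)=6185689, p(74)=7089500, p(75)=8118264, p(76)=9289091, p(77)=10619863, p(78)=12132164, p(79)=13848650, p(80)=15796476, p(81)=18004327, p(82)=20506255, p(83)=23338469, p(84)=26543660, p(85)=30167357, p(86)=34262962, p(87)=38887673, p(88)=44108109, p(89)=49995925, p(90)=56634173, p(91)=64112359, p(92)=72533807, p(93)=82010177, p(94)=92669720, p(95)=104651419, p(96)=118114304, p(97)=133230930, p(98)=150198136, p(99)=169229875, p(100)=190569292, p(101)=214481126, p(102)=241265379, p(103)=271248950, p(104)=304801365, p(105)=342325709, p(106)=384276336, p(107)=431149389, p(108)=483502844, p(109)=541946240, p(110)=607163746, p(111)=679903203, p(112)=761002156, p(113)=851376628, p(114)=952050665, p(115)=1064144451, p(116)=1188908248, p(117)=1327710076, p(118)=1482074143, p(119)=1653668665, p(120)=1844349560.
Final step: p(121) = p(120) + p(119) - p(116) - p(114) + p(109) + p(106) - p(99) - p(95) + p(86) + p(81) - p(70) - p(64) + p(51) + p(44) - p(29) - p(21) + p(4)
= 1844349560 + 1653668665 - 1188908248 - 952050665 + 541946240 + 384276336 - 169229875 - 104651419 + 34262962 + 18004327 - 4087968 - 1741630 + 239943 + 75175 - 4565 - 792 + 5
= 2056148051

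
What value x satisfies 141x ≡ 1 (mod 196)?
57

gcd(141, 196) = 1, so the inverse exists.
Extended Euclidean algorithm on (196, 141):
196 = 1 × 141 + 55  ⟹  55 = (1)·196 + (-1)·141
141 = 2 × 55 + 31  ⟹  31 = (-2)·196 + (3)·141
55 = 1 × 31 + 24  ⟹  24 = (3)·196 + (-4)·141
31 = 1 × 24 + 7  ⟹  7 = (-5)·196 + (7)·141
24 = 3 × 7 + 3  ⟹  3 = (18)·196 + (-25)·141
7 = 2 × 3 + 1  ⟹  1 = (-41)·196 + (57)·141
So (57)·141 ≡ 1 (mod 196), i.e. 141^(-1) ≡ 57 (mod 196).
Check: 141 × 57 = 8037 ≡ 1 (mod 196)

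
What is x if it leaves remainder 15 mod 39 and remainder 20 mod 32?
756

Using Chinese Remainder Theorem:
M = 39 × 32 = 1248
M1 = 32, M2 = 39
y1 = 32^(-1) mod 39 = 11
y2 = 39^(-1) mod 32 = 23
x = (15×32×11 + 20×39×23) mod 1248 = 756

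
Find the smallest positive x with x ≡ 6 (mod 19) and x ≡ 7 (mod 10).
177

Using Chinese Remainder Theorem:
M = 19 × 10 = 190
M1 = 10, M2 = 19
y1 = 10^(-1) mod 19 = 2
y2 = 19^(-1) mod 10 = 9
x = (6×10×2 + 7×19×9) mod 190 = 177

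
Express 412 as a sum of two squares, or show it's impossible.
Not possible

Factorization: 412 = 2^2 × 103
By Fermat: n is sum of two squares iff every prime p ≡ 3 (mod 4) appears to even power.
Prime(s) ≡ 3 (mod 4) with odd exponent: [(103, 1)]
Therefore 412 cannot be expressed as a² + b².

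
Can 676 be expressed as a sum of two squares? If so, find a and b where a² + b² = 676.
0² + 26² (a=0, b=26)

Factorization: 676 = 2^2 × 13^2
By Fermat: n is sum of two squares iff every prime p ≡ 3 (mod 4) appears to even power.
All primes ≡ 3 (mod 4) appear to even power.
Search a = 0, 1, 2, … for 676 - a² a perfect square: first hit at a = 0: 676 - 0 = 676 = 26².
676 = 0² + 26² = 0 + 676 ✓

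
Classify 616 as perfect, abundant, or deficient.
abundant

Proper divisors of 616: sum = 1 + 2 + 4 + 7 + 8 + 11 + 14 + 22 + 28 + 44 + 56 + 77 + 88 + 154 + 308 = 824
Since 824 > 616, 616 is abundant.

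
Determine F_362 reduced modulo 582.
511

Matrix identity: Q^n = [[F_(n+1), F_n], [F_n, F_(n-1)]] with Q = [[1,1],[1,0]].
n = 362 = 101101010₂. Square-and-multiply, entries mod 582:
Q^1 = [[1,1],[1,0]]
Q^2 = (Q^1)² = [[2,1],[1,1]]
Q^5 = (Q^2)²·Q = [[8,5],[5,3]]
Q^11 = (Q^5)²·Q = [[144,89],[89,55]]
Q^22 = (Q^11)² = [[139,251],[251,470]]
Q^45 = (Q^22)²·Q = [[53,260],[260,375]]
Q^90 = (Q^45)² = [[569,118],[118,451]]
Q^181 = (Q^90)²·Q = [[11,125],[125,468]]
Q^362 = (Q^181)² = [[32,511],[511,103]]
F_362 mod 582 = Q^362[0][1] = 511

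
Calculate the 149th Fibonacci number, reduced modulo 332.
197

Matrix identity: Q^n = [[F_(n+1), F_n], [F_n, F_(n-1)]] with Q = [[1,1],[1,0]].
n = 149 = 10010101₂. Square-and-multiply, entries mod 332:
Q^1 = [[1,1],[1,0]]
Q^2 = (Q^1)² = [[2,1],[1,1]]
Q^4 = (Q^2)² = [[5,3],[3,2]]
Q^9 = (Q^4)²·Q = [[55,34],[34,21]]
Q^18 = (Q^9)² = [[197,260],[260,269]]
Q^37 = (Q^18)²·Q = [[149,169],[169,312]]
Q^74 = (Q^37)² = [[298,221],[221,77]]
Q^149 = (Q^74)²·Q = [[72,197],[197,207]]
F_149 mod 332 = Q^149[0][1] = 197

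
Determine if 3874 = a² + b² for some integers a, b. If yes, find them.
25² + 57² (a=25, b=57)

Factorization: 3874 = 2 × 13 × 149
By Fermat: n is sum of two squares iff every prime p ≡ 3 (mod 4) appears to even power.
All primes ≡ 3 (mod 4) appear to even power.
Search a = 0, 1, 2, … for 3874 - a² a perfect square: first hit at a = 25: 3874 - 625 = 3249 = 57².
3874 = 25² + 57² = 625 + 3249 ✓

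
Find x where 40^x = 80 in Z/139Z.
108

Baby-step giant-step with step n = ⌈√139⌉ = 12.
Baby steps 40^j mod 139 (j:value) for j=0..11: 0:1, 1:40, 2:71, 3:60, 4:37, 5:90, 6:125, 7:135, 8:118, 9:133, 10:38, 11:130.
Giant-step multiplier: 40^(-12) ≡ 40^(138-12) = 40^126 ≡ 100 (mod 139).
Giant steps γ_i = 80·100^i mod 139: γ_0=80, γ_1=77, γ_2=55, γ_3=79, γ_4=116, γ_5=63, γ_6=45, γ_7=52, γ_8=57, γ_9=1 (in table at j=0).
x = i·n + j = 9·12 + 0 = 108.
Check: 40^108 ≡ 80 (mod 139).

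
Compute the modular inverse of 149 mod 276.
113

gcd(149, 276) = 1, so the inverse exists.
Extended Euclidean algorithm on (276, 149):
276 = 1 × 149 + 127  ⟹  127 = (1)·276 + (-1)·149
149 = 1 × 127 + 22  ⟹  22 = (-1)·276 + (2)·149
127 = 5 × 22 + 17  ⟹  17 = (6)·276 + (-11)·149
22 = 1 × 17 + 5  ⟹  5 = (-7)·276 + (13)·149
17 = 3 × 5 + 2  ⟹  2 = (27)·276 + (-50)·149
5 = 2 × 2 + 1  ⟹  1 = (-61)·276 + (113)·149
So (113)·149 ≡ 1 (mod 276), i.e. 149^(-1) ≡ 113 (mod 276).
Check: 149 × 113 = 16837 ≡ 1 (mod 276)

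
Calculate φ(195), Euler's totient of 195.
96

195 = 3 × 5 × 13
φ(n) = n × ∏(1 - 1/p) for each prime p dividing n
φ(195) = 195 × (1 - 1/3) × (1 - 1/5) × (1 - 1/13) = 96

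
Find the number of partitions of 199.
3646072432125

p(n) counts ways to write n as a sum of positive integers (order ignored).
Euler's pentagonal recurrence: p(k) = p(k-1) + p(k-2) - p(k-5) - p(k-7) + p(k-12) + p(k-15) - ... (offsets j(3j∓1)/2, signs ++--, p(0)=1, p(<0)=0).
DP table for k = 0..198: p(0)=1, p(1)=1, p(2)=2, p(3)=3, p(4)=5, p(5)=7, p(6)=11, p(7)=15, p(8)=22, p(9)=30, p(10)=42, p(11)=56, p(12)=77, p(13)=101, p(14)=135, p(15)=176, p(16)=231, p(17)=297, p(18)=385, p(19)=490, p(20)=627, p(21)=792, p(22)=1002, p(23)=1255, p(24)=1575, p(25)=1958, p(26)=2436, p(27)=3010, p(28)=3718, p(29)=4565, p(30)=5604, p(31)=6842, p(32)=8349, p(33)=10143, p(34)=12310, p(35)=14883, p(36)=17977, p(37)=21637, p(38)=26015, p(39)=31185, p(40)=37338, p(41)=44583, p(42)=53174, p(43)=63261, p(44)=75175, p(45)=89134, p(46)=105558, p(47)=124754, p(48)=147273, p(49)=173525, p(50)=204226, p(51)=239943, p(52)=281589, p(53)=329931, p(54)=386155, p(55)=451276, p(56)=526823, p(57)=614154, p(58)=715220, p(59)=831820, p(60)=966467, p(61)=1121505, p(62)=1300156, p(63)=1505499, p(64)=1741630, p(65)=2012558, p(66)=2323520, p(67)=2679689, p(68)=3087735, p(69)=3554345, p(70)=4087968, p(71)=4697205, p(72)=5392783, p(73)=6185689, p(74)=7089500, p(75)=8118264, p(76)=9289091, p(77)=10619863, p(78)=12132164, p(79)=13848650, p(80)=15796476, p(81)=18004327, p(82)=20506255, p(83)=23338469, p(84)=26543660, p(85)=30167357, p(86)=34262962, p(87)=38887673, p(88)=44108109, p(89)=49995925, p(90)=56634173, p(91)=64112359, p(92)=72533807, p(93)=82010177, p(94)=92669720, p(95)=104651419, p(96)=118114304, p(97)=133230930, p(98)=150198136, p(99)=169229875, p(100)=190569292, p(101)=214481126, p(102)=241265379, p(103)=271248950, p(104)=304801365, p(105)=342325709, p(106)=384276336, p(107)=431149389, p(108)=483502844, p(109)=541946240, p(110)=607163746, p(111)=679903203, p(112)=761002156, p(113)=851376628, p(114)=952050665, p(115)=1064144451, p(116)=1188908248, p(117)=1327710076, p(118)=1482074143, p(119)=1653668665, p(120)=1844349560, p(121)=2056148051, p(122)=2291320912, p(123)=2552338241, p(124)=2841940500, p(125)=3163127352, p(126)=3519222692, p(127)=3913864295, p(128)=4351078600, p(129)=4835271870, p(130)=5371315400, p(131)=5964539504, p(132)=6620830889, p(133)=7346629512, p(134)=8149040695, p(135)=9035836076, p(136)=10015581680, p(137)=11097645016, p(138)=12292341831, p(139)=13610949895, p(140)=15065878135, p(141)=16670689208, p(142)=18440293320, p(143)=20390982757, p(144)=22540654445, p(145)=24908858009, p(146)=27517052599, p(147)=30388671978, p(148)=33549419497, p(149)=37027355200, p(150)=40853235313, p(151)=45060624582, p(152)=49686288421, p(153)=54770336324, p(154)=60356673280, p(155)=66493182097, p(156)=73232243759, p(157)=80630964769, p(158)=88751778802, p(159)=97662728555, p(160)=107438159466, p(161)=118159068427, p(162)=129913904637, p(163)=142798995930, p(164)=156919475295, p(165)=172389800255, p(166)=189334822579, p(167)=207890420102, p(168)=228204732751, p(169)=250438925115, p(170)=274768617130, p(171)=301384802048, p(172)=330495499613, p(173)=362326859895, p(174)=397125074750, p(175)=435157697830, p(176)=476715857290, p(177)=522115831195, p(178)=571701605655, p(179)=625846753120, p(180)=684957390936, p(181)=749474411781, p(182)=819876908323, p(183)=896684817527, p(184)=980462880430, p(185)=1071823774337, p(186)=1171432692373, p(187)=1280011042268, p(188)=1398341745571, p(189)=1527273599625, p(190)=1667727404093, p(191)=1820701100652, p(192)=1987276856363, p(193)=2168627105469, p(194)=2366022741845, p(195)=2580840212973, p(196)=2814570987591, p(197)=3068829878530, p(198)=3345365983698.
Final step: p(199) = p(198) + p(197) - p(194) - p(192) + p(187) + p(184) - p(177) - p(173) + p(164) + p(159) - p(148) - p(142) + p(129) + p(122) - p(107) - p(99) + p(82) + p(73) - p(54) - p(44) + p(23) + p(12)
= 3345365983698 + 3068829878530 - 2366022741845 - 1987276856363 + 1280011042268 + 980462880430 - 522115831195 - 362326859895 + 156919475295 + 97662728555 - 33549419497 - 18440293320 + 4835271870 + 2291320912 - 431149389 - 169229875 + 20506255 + 6185689 - 386155 - 75175 + 1255 + 77
= 3646072432125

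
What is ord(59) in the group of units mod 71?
70

71 is prime, so ord(59) divides φ(71) = 70.
Divisors of 70: 1, 2, 5, 7, 10, 14, 35, 70.
Repeated squaring: 59^1 ≡ 59, 59^2 ≡ 2, 59^4 ≡ 4, 59^8 ≡ 16, 59^16 ≡ 43, 59^32 ≡ 3, 59^64 ≡ 9 (mod 71).
Test 59^d mod 71 for each divisor d in increasing order:
59^1 ≡ 59
59^2 ≡ 2
59^5 = 59^4·59^1 ≡ 23
59^7 = 59^4·59^2·59^1 ≡ 46
59^10 = 59^8·59^2 ≡ 32
59^14 = 59^8·59^4·59^2 ≡ 57
59^35 = 59^32·59^2·59^1 ≡ 70
59^70 = 59^64·59^4·59^2 ≡ 1  ← first divisor giving 1
The order is 70.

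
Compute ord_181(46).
10

181 is prime, so ord(46) divides φ(181) = 180.
Divisors of 180: 1, 2, 3, 4, 5, 6, 9, 10, 12, 15, 18, 20, 30, 36, 45, 60, 90, 180.
Repeated squaring: 46^1 ≡ 46, 46^2 ≡ 125, 46^4 ≡ 59, 46^8 ≡ 42, 46^16 ≡ 135, 46^32 ≡ 125, 46^64 ≡ 59, 46^128 ≡ 42 (mod 181).
Test 46^d mod 181 for each divisor d in increasing order:
46^1 ≡ 46
46^2 ≡ 125
46^3 = 46^2·46^1 ≡ 139
46^4 ≡ 59
46^5 = 46^4·46^1 ≡ 180
46^6 = 46^4·46^2 ≡ 135
46^9 = 46^8·46^1 ≡ 122
46^10 = 46^8·46^2 ≡ 1  ← first divisor giving 1
The order is 10.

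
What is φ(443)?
442

443 = 443
φ(n) = n × ∏(1 - 1/p) for each prime p dividing n
φ(443) = 443 × (1 - 1/443) = 442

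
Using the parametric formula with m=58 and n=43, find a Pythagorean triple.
(1515, 4988, 5213)

Euclid's formula: a = m² - n², b = 2mn, c = m² + n²
m = 58, n = 43
a = 58² - 43² = 3364 - 1849 = 1515
b = 2 × 58 × 43 = 4988
c = 58² + 43² = 3364 + 1849 = 5213
Verification: 1515² + 4988² = 2295225 + 24880144 = 27175369 = 5213² ✓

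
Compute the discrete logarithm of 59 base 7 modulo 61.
19

Baby-step giant-step with step n = ⌈√61⌉ = 8.
Baby steps 7^j mod 61 (j:value) for j=0..7: 0:1, 1:7, 2:49, 3:38, 4:22, 5:32, 6:41, 7:43.
Giant-step multiplier: 7^(-8) ≡ 7^(60-8) = 7^52 ≡ 15 (mod 61).
Giant steps γ_i = 59·15^i mod 61: γ_0=59, γ_1=31, γ_2=38 (in table at j=3).
x = i·n + j = 2·8 + 3 = 19.
Check: 7^19 ≡ 59 (mod 61).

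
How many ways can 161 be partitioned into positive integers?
118159068427

p(n) counts ways to write n as a sum of positive integers (order ignored).
Euler's pentagonal recurrence: p(k) = p(k-1) + p(k-2) - p(k-5) - p(k-7) + p(k-12) + p(k-15) - ... (offsets j(3j∓1)/2, signs ++--, p(0)=1, p(<0)=0).
DP table for k = 0..160: p(0)=1, p(1)=1, p(2)=2, p(3)=3, p(4)=5, p(5)=7, p(6)=11, p(7)=15, p(8)=22, p(9)=30, p(10)=42, p(11)=56, p(12)=77, p(13)=101, p(14)=135, p(15)=176, p(16)=231, p(17)=297, p(18)=385, p(19)=490, p(20)=627, p(21)=792, p(22)=1002, p(23)=1255, p(24)=1575, p(25)=1958, p(26)=2436, p(27)=3010, p(28)=3718, p(29)=4565, p(30)=5604, p(31)=6842, p(32)=8349, p(33)=10143, p(34)=12310, p(35)=14883, p(36)=17977, p(37)=21637, p(38)=26015, p(39)=31185, p(40)=37338, p(41)=44583, p(42)=53174, p(43)=63261, p(44)=75175, p(45)=89134, p(46)=105558, p(47)=124754, p(48)=147273, p(49)=173525, p(50)=204226, p(51)=239943, p(52)=281589, p(53)=329931, p(54)=386155, p(55)=451276, p(56)=526823, p(57)=614154, p(58)=715220, p(59)=831820, p(60)=966467, p(61)=1121505, p(62)=1300156, p(63)=1505499, p(64)=1741630, p(65)=2012558, p(66)=2323520, p(67)=2679689, p(68)=3087735, p(69)=3554345, p(70)=4087968, p(71)=4697205, p(72)=5392783, p(73)=6185689, p(74)=7089500, p(75)=8118264, p(76)=9289091, p(77)=10619863, p(78)=12132164, p(79)=13848650, p(80)=15796476, p(81)=18004327, p(82)=20506255, p(83)=23338469, p(84)=26543660, p(85)=30167357, p(86)=34262962, p(87)=38887673, p(88)=44108109, p(89)=49995925, p(90)=56634173, p(91)=64112359, p(92)=72533807, p(93)=82010177, p(94)=92669720, p(95)=104651419, p(96)=118114304, p(97)=133230930, p(98)=150198136, p(99)=169229875, p(100)=190569292, p(101)=214481126, p(102)=241265379, p(103)=271248950, p(104)=304801365, p(105)=342325709, p(106)=384276336, p(107)=431149389, p(108)=483502844, p(109)=541946240, p(110)=607163746, p(111)=679903203, p(112)=761002156, p(113)=851376628, p(114)=952050665, p(115)=1064144451, p(116)=1188908248, p(117)=1327710076, p(118)=1482074143, p(119)=1653668665, p(120)=1844349560, p(121)=2056148051, p(122)=2291320912, p(123)=2552338241, p(124)=2841940500, p(125)=3163127352, p(126)=3519222692, p(127)=3913864295, p(128)=4351078600, p(129)=4835271870, p(130)=5371315400, p(131)=5964539504, p(132)=6620830889, p(133)=7346629512, p(134)=8149040695, p(135)=9035836076, p(136)=10015581680, p(137)=11097645016, p(138)=12292341831, p(139)=13610949895, p(140)=15065878135, p(141)=16670689208, p(142)=18440293320, p(143)=20390982757, p(144)=22540654445, p(145)=24908858009, p(146)=27517052599, p(147)=30388671978, p(148)=33549419497, p(149)=37027355200, p(150)=40853235313, p(151)=45060624582, p(152)=49686288421, p(153)=54770336324, p(154)=60356673280, p(155)=66493182097, p(156)=73232243759, p(157)=80630964769, p(158)=88751778802, p(159)=97662728555, p(160)=107438159466.
Final step: p(161) = p(160) + p(159) - p(156) - p(154) + p(149) + p(146) - p(139) - p(135) + p(126) + p(121) - p(110) - p(104) + p(91) + p(84) - p(69) - p(61) + p(44) + p(35) - p(16) - p(6)
= 107438159466 + 97662728555 - 73232243759 - 60356673280 + 37027355200 + 27517052599 - 13610949895 - 9035836076 + 3519222692 + 2056148051 - 607163746 - 304801365 + 64112359 + 26543660 - 3554345 - 1121505 + 75175 + 14883 - 231 - 11
= 118159068427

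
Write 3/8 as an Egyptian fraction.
1/3 + 1/24

Greedy algorithm:
3/8: ceiling(8/3) = 3, use 1/3
1/24: ceiling(24/1) = 24, use 1/24
Result: 3/8 = 1/3 + 1/24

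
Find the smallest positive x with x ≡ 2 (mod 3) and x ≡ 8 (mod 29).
8

Using Chinese Remainder Theorem:
M = 3 × 29 = 87
M1 = 29, M2 = 3
y1 = 29^(-1) mod 3 = 2
y2 = 3^(-1) mod 29 = 10
x = (2×29×2 + 8×3×10) mod 87 = 8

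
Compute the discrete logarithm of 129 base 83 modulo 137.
18

Baby-step giant-step with step n = ⌈√137⌉ = 12.
Baby steps 83^j mod 137 (j:value) for j=0..11: 0:1, 1:83, 2:39, 3:86, 4:14, 5:66, 6:135, 7:108, 8:59, 9:102, 10:109, 11:5.
Giant-step multiplier: 83^(-12) ≡ 83^(136-12) = 83^124 ≡ 103 (mod 137).
Giant steps γ_i = 129·103^i mod 137: γ_0=129, γ_1=135 (in table at j=6).
x = i·n + j = 1·12 + 6 = 18.
Check: 83^18 ≡ 129 (mod 137).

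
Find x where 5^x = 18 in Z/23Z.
12

Baby-step giant-step with step n = ⌈√23⌉ = 5.
Baby steps 5^j mod 23 (j:value) for j=0..4: 0:1, 1:5, 2:2, 3:10, 4:4.
Giant-step multiplier: 5^(-5) ≡ 5^(22-5) = 5^17 ≡ 15 (mod 23).
Giant steps γ_i = 18·15^i mod 23: γ_0=18, γ_1=17, γ_2=2 (in table at j=2).
x = i·n + j = 2·5 + 2 = 12.
Check: 5^12 ≡ 18 (mod 23).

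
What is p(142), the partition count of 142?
18440293320

p(n) counts ways to write n as a sum of positive integers (order ignored).
Euler's pentagonal recurrence: p(k) = p(k-1) + p(k-2) - p(k-5) - p(k-7) + p(k-12) + p(k-15) - ... (offsets j(3j∓1)/2, signs ++--, p(0)=1, p(<0)=0).
DP table for k = 0..141: p(0)=1, p(1)=1, p(2)=2, p(3)=3, p(4)=5, p(5)=7, p(6)=11, p(7)=15, p(8)=22, p(9)=30, p(10)=42, p(11)=56, p(12)=77, p(13)=101, p(14)=135, p(15)=176, p(16)=231, p(17)=297, p(18)=385, p(19)=490, p(20)=627, p(21)=792, p(22)=1002, p(23)=1255, p(24)=1575, p(25)=1958, p(26)=2436, p(27)=3010, p(28)=3718, p(29)=4565, p(30)=5604, p(31)=6842, p(32)=8349, p(33)=10143, p(34)=12310, p(35)=14883, p(36)=17977, p(37)=21637, p(38)=26015, p(39)=31185, p(40)=37338, p(41)=44583, p(42)=53174, p(43)=63261, p(44)=75175, p(45)=89134, p(46)=105558, p(47)=124754, p(48)=147273, p(49)=173525, p(50)=204226, p(51)=239943, p(52)=281589, p(53)=329931, p(54)=386155, p(55)=451276, p(56)=526823, p(57)=614154, p(58)=715220, p(59)=831820, p(60)=966467, p(61)=1121505, p(62)=1300156, p(63)=1505499, p(64)=1741630, p(65)=2012558, p(66)=2323520, p(67)=2679689, p(68)=3087735, p(69)=3554345, p(70)=4087968, p(71)=4697205, p(72)=5392783, p(73)=6185689, p(74)=7089500, p(75)=8118264, p(76)=9289091, p(77)=10619863, p(78)=12132164, p(79)=13848650, p(80)=15796476, p(81)=18004327, p(82)=20506255, p(83)=23338469, p(84)=26543660, p(85)=30167357, p(86)=34262962, p(87)=38887673, p(88)=44108109, p(89)=49995925, p(90)=56634173, p(91)=64112359, p(92)=72533807, p(93)=82010177, p(94)=92669720, p(95)=104651419, p(96)=118114304, p(97)=133230930, p(98)=150198136, p(99)=169229875, p(100)=190569292, p(101)=214481126, p(102)=241265379, p(103)=271248950, p(104)=304801365, p(105)=342325709, p(106)=384276336, p(107)=431149389, p(108)=483502844, p(109)=541946240, p(110)=607163746, p(111)=679903203, p(112)=761002156, p(113)=851376628, p(114)=952050665, p(115)=1064144451, p(116)=1188908248, p(117)=1327710076, p(118)=1482074143, p(119)=1653668665, p(120)=1844349560, p(121)=2056148051, p(122)=2291320912, p(123)=2552338241, p(124)=2841940500, p(125)=3163127352, p(126)=3519222692, p(127)=3913864295, p(128)=4351078600, p(129)=4835271870, p(130)=5371315400, p(131)=5964539504, p(132)=6620830889, p(133)=7346629512, p(134)=8149040695, p(135)=9035836076, p(136)=10015581680, p(137)=11097645016, p(138)=12292341831, p(139)=13610949895, p(140)=15065878135, p(141)=16670689208.
Final step: p(142) = p(141) + p(140) - p(137) - p(135) + p(130) + p(127) - p(120) - p(116) + p(107) + p(102) - p(91) - p(85) + p(72) + p(65) - p(50) - p(42) + p(25) + p(16)
= 16670689208 + 15065878135 - 11097645016 - 9035836076 + 5371315400 + 3913864295 - 1844349560 - 1188908248 + 431149389 + 241265379 - 64112359 - 30167357 + 5392783 + 2012558 - 204226 - 53174 + 1958 + 231
= 18440293320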